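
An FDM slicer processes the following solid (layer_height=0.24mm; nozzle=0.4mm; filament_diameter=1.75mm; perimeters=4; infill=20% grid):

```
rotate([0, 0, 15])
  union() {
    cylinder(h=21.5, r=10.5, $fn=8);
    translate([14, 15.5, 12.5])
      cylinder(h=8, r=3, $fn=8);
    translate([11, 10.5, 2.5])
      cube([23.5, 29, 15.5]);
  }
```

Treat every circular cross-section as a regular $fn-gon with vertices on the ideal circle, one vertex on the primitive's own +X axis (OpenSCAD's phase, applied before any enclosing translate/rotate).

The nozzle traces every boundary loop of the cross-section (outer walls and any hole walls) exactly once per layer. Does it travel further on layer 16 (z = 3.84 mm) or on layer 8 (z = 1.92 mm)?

Layer 16 (z = 3.84): the r=10.5 cylinder contributes a regular 8-gon of circumradius 10.5 (perimeter = 2·8·10.500·sin(180°/8) = 64.29 mm); the cylinder at (14, 15.5) is not intersected at this z (z outside [12.5, 20.5]); the cube at (11, 10.5) is present — its section is the full 23.5×29 rectangle (perimeter 105.00 mm); Combining (union): the 2 present regions are separate (no shared area or edge), so areas and boundary lengths simply add and each stays a separate island — boundary = 169.29 mm; (rotated 15° about Z; rotation is an isometry so areas/perimeters/island counts are preserved). So its perimeter = 169.29 mm. Layer 8 (z = 1.92): the r=10.5 cylinder gives a regular 8-gon of circumradius 10.5 (constant along its height) (perimeter = 2·8·10.500·sin(180°/8) = 64.29 mm); the cylinder at (14, 15.5) is absent (z outside [12.5, 20.5]); the cube at (11, 10.5) is absent (z outside [2.5, 18]); Merging all regions: only the r=10.5 cylinder is present, so the union is just that shape — boundary = 64.29 mm; (whole slice rotated 15° about Z — lengths, areas and connectivity unchanged). So its perimeter = 64.29 mm. Layer 16 is larger (169.29 vs 64.29 mm).

layer 16 (z = 3.84 mm)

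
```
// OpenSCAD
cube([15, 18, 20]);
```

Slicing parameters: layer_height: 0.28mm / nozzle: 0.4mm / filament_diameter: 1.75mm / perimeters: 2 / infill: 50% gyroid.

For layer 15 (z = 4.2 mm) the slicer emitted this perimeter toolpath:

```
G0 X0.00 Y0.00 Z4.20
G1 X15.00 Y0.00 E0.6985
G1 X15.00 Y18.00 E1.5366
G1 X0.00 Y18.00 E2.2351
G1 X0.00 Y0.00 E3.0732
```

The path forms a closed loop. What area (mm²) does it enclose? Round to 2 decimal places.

Apply the shoelace formula to the sequence of (X, Y) vertices; enclosed area = 270.00 mm².

270.00 mm²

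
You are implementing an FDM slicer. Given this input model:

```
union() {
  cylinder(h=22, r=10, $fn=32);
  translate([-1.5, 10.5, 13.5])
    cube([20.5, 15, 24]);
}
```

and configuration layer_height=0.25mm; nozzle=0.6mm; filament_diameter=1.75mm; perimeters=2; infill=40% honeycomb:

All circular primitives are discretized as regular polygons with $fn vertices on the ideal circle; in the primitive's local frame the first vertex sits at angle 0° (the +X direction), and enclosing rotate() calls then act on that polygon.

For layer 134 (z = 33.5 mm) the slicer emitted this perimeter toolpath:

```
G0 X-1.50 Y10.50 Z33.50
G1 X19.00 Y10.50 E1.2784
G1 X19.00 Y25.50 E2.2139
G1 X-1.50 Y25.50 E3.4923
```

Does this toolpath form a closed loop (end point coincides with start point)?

Start point (G0): (-1.50, 10.50). End point (last G1): the path does not return to the start — open.

no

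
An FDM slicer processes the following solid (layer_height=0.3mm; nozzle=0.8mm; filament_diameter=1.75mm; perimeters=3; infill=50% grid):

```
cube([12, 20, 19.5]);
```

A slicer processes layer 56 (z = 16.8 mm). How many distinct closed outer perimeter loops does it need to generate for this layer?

At z = 16.8 mm: the cube is present — its section is the full 12×20 rectangle. The result has 1 disconnected region.

1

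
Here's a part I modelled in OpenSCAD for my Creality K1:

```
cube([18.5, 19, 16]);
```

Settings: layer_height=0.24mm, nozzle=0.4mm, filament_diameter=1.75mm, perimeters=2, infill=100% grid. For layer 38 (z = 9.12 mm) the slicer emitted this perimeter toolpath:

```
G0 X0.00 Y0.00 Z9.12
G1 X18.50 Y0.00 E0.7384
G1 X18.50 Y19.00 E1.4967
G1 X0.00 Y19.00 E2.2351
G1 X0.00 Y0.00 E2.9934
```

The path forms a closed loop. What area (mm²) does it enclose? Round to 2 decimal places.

351.50 mm²

Apply the shoelace formula to the sequence of (X, Y) vertices; enclosed area = 351.50 mm².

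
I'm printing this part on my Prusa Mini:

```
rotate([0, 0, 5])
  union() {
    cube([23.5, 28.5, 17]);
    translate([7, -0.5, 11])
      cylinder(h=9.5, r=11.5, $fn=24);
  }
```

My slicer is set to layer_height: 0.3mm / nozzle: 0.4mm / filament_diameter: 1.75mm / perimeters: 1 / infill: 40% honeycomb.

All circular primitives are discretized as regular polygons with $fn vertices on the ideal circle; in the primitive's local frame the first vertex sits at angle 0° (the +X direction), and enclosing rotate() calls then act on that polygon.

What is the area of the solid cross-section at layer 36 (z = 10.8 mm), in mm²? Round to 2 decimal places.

669.75 mm²

At z = 10.8 mm: the 23.5×28.5 cube contributes its full rectangle (area 669.75 mm²); the cylinder at (7, -0.5) is not intersected at this z (z outside [11, 20.5]); Taking the union: only the 23.5×28.5 cube is present, so the union is just that shape — area = 669.75 mm²; (whole slice rotated 5° about Z — lengths, areas and connectivity unchanged). Overall, the cross-section is a single solid region. Net area = 669.75 mm².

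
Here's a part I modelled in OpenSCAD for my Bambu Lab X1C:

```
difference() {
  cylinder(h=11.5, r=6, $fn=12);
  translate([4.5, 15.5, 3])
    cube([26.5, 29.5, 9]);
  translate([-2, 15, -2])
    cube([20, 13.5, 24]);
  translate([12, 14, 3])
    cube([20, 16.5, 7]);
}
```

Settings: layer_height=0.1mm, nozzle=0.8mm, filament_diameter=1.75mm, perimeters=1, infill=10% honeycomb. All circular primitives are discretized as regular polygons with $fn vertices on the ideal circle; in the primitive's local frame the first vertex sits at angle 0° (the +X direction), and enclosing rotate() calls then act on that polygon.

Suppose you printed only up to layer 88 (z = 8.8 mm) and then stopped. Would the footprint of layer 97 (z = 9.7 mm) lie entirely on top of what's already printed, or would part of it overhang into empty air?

entirely on top

Compare the two slices. At z = 8.8: the r=6 cylinder contributes a regular 12-gon of circumradius 6 (area = (12/2)·6.000²·sin(360°/12) = 108.00 mm²); the cube at (4.5, 15.5) is present — its section is the full 26.5×29.5 rectangle (area 781.75 mm²); the cube at (-2, 15) (footprint 20×13.5) is included at this height (area 270.00 mm²); the 20×16.5 cube at (12, 14) contributes its full rectangle (area 330.00 mm²); Taking the first minus the rest: starting from the r=6 cylinder (108.00 mm²), the 26.5×29.5 cube at (4.5, 15.5) misses the remaining region (no effect); the 20×13.5 cube at (-2, 15) misses the remaining region (no effect); the 20×16.5 cube at (12, 14) misses the remaining region (no effect) — area = 108.00 mm². At z = 9.7: the cylinder: section is a regular 12-gon, circumradius r=6 (area = (12/2)·6.000²·sin(360°/12) = 108.00 mm²); the cube at (4.5, 15.5) is present — its section is the full 26.5×29.5 rectangle (area 781.75 mm²); the cube at (-2, 15) (footprint 20×13.5) is included at this height (area 270.00 mm²); the cube at (12, 14) is present — its section is the full 20×16.5 rectangle (area 330.00 mm²); Taking the first minus the rest: starting from the r=6 cylinder (108.00 mm²), the 26.5×29.5 cube at (4.5, 15.5) misses the remaining region (no effect); the 20×13.5 cube at (-2, 15) misses the remaining region (no effect); the 20×16.5 cube at (12, 14) misses the remaining region (no effect) — area = 108.00 mm². Checking containment: the cross-section at z = 9.7 is a subset of the cross-section at z = 8.8.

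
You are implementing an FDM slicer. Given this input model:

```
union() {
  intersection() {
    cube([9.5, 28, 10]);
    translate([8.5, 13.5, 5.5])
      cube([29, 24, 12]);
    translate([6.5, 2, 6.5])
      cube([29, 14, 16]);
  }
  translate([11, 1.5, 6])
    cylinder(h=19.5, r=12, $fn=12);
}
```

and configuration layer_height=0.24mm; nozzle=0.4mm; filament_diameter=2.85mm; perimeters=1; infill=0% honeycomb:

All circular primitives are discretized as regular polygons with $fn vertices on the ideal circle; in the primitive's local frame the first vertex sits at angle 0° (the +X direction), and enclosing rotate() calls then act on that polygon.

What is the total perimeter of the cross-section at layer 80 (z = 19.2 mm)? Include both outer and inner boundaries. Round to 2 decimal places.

At z = 19.2 mm: the cube does not reach this height (z outside [0, 10]); the cube at (8.5, 13.5) does not reach this height (z outside [5.5, 17.5]); the cube at (6.5, 2) is present — its section is the full 29×14 rectangle (perimeter 86.00 mm); After intersecting: at least one operand is absent at this height, so nothing remains; the cylinder at (11, 1.5): section is a regular 12-gon, circumradius r=12 (perimeter = 2·12·12.000·sin(180°/12) = 74.54 mm); Merging all regions: only the r=12 cylinder at (11, 1.5) is present, so the union is just that shape — boundary = 74.54 mm. Overall, the cross-section is a single solid region. Total boundary length (outer) = 74.54 mm.

74.54 mm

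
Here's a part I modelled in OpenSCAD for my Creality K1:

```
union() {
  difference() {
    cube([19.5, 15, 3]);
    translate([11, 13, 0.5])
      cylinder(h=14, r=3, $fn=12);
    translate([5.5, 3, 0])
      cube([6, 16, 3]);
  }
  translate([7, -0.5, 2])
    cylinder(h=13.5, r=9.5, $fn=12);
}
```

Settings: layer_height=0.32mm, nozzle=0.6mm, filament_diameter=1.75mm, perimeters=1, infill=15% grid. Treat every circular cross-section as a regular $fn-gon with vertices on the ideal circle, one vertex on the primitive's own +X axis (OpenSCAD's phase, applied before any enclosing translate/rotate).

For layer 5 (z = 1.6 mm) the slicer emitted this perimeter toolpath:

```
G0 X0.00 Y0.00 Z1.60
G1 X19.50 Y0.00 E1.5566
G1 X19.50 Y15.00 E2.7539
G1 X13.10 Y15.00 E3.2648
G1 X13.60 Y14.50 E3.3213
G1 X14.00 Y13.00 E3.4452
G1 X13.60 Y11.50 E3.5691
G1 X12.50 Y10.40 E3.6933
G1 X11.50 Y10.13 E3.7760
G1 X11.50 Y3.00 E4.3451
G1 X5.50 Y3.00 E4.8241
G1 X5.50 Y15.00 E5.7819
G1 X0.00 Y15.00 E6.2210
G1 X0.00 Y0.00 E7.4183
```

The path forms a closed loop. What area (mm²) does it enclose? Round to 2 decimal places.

210.84 mm²

Apply the shoelace formula to the sequence of (X, Y) vertices; enclosed area = 210.84 mm².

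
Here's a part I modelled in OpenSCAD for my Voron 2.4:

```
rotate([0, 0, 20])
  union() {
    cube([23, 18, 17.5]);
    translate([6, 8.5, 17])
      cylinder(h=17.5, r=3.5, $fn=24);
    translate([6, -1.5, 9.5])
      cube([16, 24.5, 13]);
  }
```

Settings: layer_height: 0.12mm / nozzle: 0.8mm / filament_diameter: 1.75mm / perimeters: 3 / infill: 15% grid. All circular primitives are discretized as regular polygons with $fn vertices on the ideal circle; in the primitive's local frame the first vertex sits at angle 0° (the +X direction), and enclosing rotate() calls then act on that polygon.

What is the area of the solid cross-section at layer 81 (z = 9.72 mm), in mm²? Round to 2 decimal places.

518.00 mm²

At z = 9.72 mm: the 23×18 cube contributes its full rectangle (area 414.00 mm²); the cylinder at (6, 8.5) is not intersected at this z (z outside [17, 34.5]); the cube at (6, -1.5) is present — its section is the full 16×24.5 rectangle (area 392.00 mm²); Merging all regions: the regions partially overlap — summed areas 806.00 mm² minus the doubly-counted overlap 288.00 mm² gives 518.00 mm² — area = 518.00 mm²; (whole slice rotated 20° about Z — lengths, areas and connectivity unchanged). Overall, the cross-section is a single solid region. Net area = 518.00 mm².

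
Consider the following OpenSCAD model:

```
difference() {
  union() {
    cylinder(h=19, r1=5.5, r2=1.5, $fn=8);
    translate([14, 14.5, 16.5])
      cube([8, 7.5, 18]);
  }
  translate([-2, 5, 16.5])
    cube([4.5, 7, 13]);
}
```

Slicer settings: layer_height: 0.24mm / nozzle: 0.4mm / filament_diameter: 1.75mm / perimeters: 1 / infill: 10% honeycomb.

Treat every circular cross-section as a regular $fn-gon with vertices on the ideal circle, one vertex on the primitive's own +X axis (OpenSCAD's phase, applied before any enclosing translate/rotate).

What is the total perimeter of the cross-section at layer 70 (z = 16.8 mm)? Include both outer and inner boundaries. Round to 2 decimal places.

43.02 mm

At z = 16.8 mm: the cone: at t=0.884 of its height the radius interpolates to r₁+(r₂−r₁)t = 1.963, giving a regular 8-gon of that circumradius (perimeter = 2·8·1.963·sin(180°/8) = 12.02 mm); the cube at (14, 14.5) (footprint 8×7.5) is included at this height (perimeter 31.00 mm); Combining (union): the 2 present regions are separate (no shared area or edge), so areas and boundary lengths simply add and each stays a separate island — boundary = 43.02 mm; the cube at (-2, 5) (footprint 4.5×7) is included at this height (perimeter 23.00 mm); Subtracting the remaining from the first: starting from the result so far, the 4.5×7 cube at (-2, 5) misses the remaining region (no effect) — boundary = 43.02 mm. Overall, the cross-section has 2 separate islands. Total boundary length (outer) = 43.02 mm.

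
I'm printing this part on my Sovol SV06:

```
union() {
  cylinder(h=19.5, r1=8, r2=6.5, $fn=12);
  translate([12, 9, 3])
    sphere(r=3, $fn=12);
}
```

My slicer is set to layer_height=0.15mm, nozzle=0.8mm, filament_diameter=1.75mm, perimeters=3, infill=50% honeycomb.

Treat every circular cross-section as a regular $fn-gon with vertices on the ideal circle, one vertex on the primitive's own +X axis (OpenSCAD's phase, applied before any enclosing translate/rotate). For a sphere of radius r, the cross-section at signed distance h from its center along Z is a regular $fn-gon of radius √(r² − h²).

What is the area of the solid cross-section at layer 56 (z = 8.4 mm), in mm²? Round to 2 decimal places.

162.24 mm²

At z = 8.4 mm: the cone contributes a regular 12-gon of circumradius 7.354 (interpolated between r1=8 and r2=6.5 at t=0.431) (area = (12/2)·7.354²·sin(360°/12) = 162.24 mm²); the sphere at (12, 9) is absent (|z−center|=5.400 > r=3); Combining (union): only the cone is present, so the union is just that shape — area = 162.24 mm². Overall, the cross-section is a single solid region. Net area = 162.24 mm².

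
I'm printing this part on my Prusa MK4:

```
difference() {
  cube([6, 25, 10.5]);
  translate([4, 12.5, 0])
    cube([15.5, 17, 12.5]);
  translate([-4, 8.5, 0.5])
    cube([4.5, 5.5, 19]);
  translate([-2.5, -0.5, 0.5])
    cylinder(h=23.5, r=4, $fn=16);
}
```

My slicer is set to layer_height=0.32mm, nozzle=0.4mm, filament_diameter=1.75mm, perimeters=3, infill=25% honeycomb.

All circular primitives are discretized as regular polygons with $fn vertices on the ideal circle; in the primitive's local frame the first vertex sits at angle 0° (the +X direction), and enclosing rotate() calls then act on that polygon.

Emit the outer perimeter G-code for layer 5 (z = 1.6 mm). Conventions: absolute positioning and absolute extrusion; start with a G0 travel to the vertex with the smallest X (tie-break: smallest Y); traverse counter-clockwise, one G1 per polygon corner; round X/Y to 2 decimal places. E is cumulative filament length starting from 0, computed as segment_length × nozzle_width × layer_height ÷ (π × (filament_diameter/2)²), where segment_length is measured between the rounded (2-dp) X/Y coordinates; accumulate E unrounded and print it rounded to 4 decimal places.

G0 X0.00 Y2.55 Z1.60
G1 X0.33 Y2.33 E0.0211
G1 X1.20 Y1.03 E0.1043
G1 X1.40 Y0.00 E0.1602
G1 X6.00 Y0.00 E0.4050
G1 X6.00 Y12.50 E1.0702
G1 X4.00 Y12.50 E1.1766
G1 X4.00 Y25.00 E1.8418
G1 X0.00 Y25.00 E2.0547
G1 X0.00 Y14.00 E2.6401
G1 X0.50 Y14.00 E2.6667
G1 X0.50 Y8.50 E2.9594
G1 X0.00 Y8.50 E2.9860
G1 X0.00 Y2.55 E3.3026

At z = 1.6 mm: the cube (footprint 6×25) is included at this height; the cube at (4, 12.5) is present — its section is the full 15.5×17 rectangle; the cube at (-4, 8.5) is present — its section is the full 4.5×5.5 rectangle; the r=4 cylinder at (-2.5, -0.5) contributes a regular 16-gon of circumradius 4; Subtracting the remaining from the first: starting from the 6×25 cube, the 15.5×17 cube at (4, 12.5) partially overlaps it — only the 25.00 mm² overlap (of its 263.50 mm²) is removed, clipping the outline; the 4.5×5.5 cube at (-4, 8.5) partially overlaps it — only the 2.75 mm² overlap (of its 24.75 mm²) is removed, clipping the outline; the r=4 cylinder at (-2.5, -0.5) partially overlaps it — only the 2.36 mm² overlap (of its 48.98 mm²) is removed, clipping the outline — 1 connected region. The outline is a single polygon with 13 vertices. Extrusion per mm of travel: 0.4 × 0.32 / (π × 0.875²) = 0.053216. Accumulating E over each segment gives final E = 3.3026.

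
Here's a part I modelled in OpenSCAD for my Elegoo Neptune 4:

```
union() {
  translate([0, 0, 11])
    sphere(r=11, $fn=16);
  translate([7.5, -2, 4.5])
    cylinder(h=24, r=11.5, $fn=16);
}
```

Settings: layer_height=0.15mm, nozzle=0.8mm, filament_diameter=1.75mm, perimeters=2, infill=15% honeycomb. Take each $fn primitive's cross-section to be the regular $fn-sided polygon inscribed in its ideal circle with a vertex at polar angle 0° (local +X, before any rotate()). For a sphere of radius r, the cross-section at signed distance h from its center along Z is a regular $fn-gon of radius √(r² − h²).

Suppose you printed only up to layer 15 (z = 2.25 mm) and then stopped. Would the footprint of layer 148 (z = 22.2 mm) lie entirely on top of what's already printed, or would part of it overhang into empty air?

part overhangs

Compare the two slices. At z = 2.25: the r=11 sphere slices to a regular 16-gon of circumradius 6.666 (√(r²−h²) with h=8.75 from center) (area = (16/2)·6.666²·sin(360°/16) = 136.04 mm²); the cylinder at (7.5, -2) does not reach this height (z outside [4.5, 28.5]); Combining (union): only the r=11 sphere is present, so the union is just that shape — area = 136.04 mm². At z = 22.2: the sphere is absent (|z−center|=11.200 > r=11); the r=11.5 cylinder at (7.5, -2) contributes a regular 16-gon of circumradius 11.5 (area = (16/2)·11.500²·sin(360°/16) = 404.88 mm²); Merging all regions: only the r=11.5 cylinder at (7.5, -2) is present, so the union is just that shape — area = 404.88 mm². Checking containment: at z = 22.2 the cross-section extends beyond the z = 2.25 cross-section by about 298.63 mm².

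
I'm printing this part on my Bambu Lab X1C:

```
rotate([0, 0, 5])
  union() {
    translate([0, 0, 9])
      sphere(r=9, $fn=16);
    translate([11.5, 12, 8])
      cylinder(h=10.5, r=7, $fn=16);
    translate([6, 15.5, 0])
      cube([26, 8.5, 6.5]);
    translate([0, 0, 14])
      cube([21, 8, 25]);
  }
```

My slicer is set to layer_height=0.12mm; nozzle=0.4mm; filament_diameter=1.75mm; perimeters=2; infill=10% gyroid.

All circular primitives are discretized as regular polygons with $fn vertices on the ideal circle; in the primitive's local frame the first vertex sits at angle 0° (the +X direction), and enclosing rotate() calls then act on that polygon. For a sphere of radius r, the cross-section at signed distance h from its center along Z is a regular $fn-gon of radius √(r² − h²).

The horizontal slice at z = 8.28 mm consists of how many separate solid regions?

At z = 8.28 mm: the r=9 sphere slices to a regular 16-gon of circumradius 8.971 (√(r²−h²) with h=0.72 from center); the r=7 cylinder at (11.5, 12) contributes a regular 16-gon of circumradius 7; the cube at (6, 15.5) is not intersected at this z (z outside [0, 6.5]); the cube does not reach this height (z outside [14, 39]); Merging all regions: the 2 present regions are separate (no shared area or edge), so areas and boundary lengths simply add and each stays a separate island — 2 connected regions; (whole slice rotated 5° about Z — lengths, areas and connectivity unchanged). The result has 2 disconnected regions.

2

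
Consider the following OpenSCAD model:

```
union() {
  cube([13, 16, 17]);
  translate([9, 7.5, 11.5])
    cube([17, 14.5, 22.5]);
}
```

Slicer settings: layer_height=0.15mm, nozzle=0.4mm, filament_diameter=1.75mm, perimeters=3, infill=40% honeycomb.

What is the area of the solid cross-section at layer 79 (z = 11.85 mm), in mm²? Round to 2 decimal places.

420.50 mm²

At z = 11.85 mm: the cube is present — its section is the full 13×16 rectangle (area 208.00 mm²); the cube at (9, 7.5) (footprint 17×14.5) is included at this height (area 246.50 mm²); Combining (union): the regions partially overlap — summed areas 454.50 mm² minus the doubly-counted overlap 34.00 mm² gives 420.50 mm² — area = 420.50 mm². Overall, the cross-section is a single solid region. Net area = 420.50 mm².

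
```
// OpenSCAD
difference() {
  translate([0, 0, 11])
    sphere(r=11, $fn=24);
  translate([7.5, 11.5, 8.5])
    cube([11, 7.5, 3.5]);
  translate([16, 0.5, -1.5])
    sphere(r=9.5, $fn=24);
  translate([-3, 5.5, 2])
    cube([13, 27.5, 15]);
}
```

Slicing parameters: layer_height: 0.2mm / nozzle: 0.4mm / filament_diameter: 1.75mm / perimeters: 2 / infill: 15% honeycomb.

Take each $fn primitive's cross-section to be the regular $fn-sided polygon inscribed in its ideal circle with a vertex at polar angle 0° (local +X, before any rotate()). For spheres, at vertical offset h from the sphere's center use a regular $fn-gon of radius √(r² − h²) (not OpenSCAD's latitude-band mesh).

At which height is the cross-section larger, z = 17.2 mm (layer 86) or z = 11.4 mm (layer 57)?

layer 57 (z = 11.4 mm)

Layer 86 (z = 17.2): the r=11 sphere contributes a regular 24-gon of circumradius √(11²−6.2²) = 9.086 (area = (24/2)·9.086²·sin(360°/24) = 256.42 mm²); the cube at (7.5, 11.5) is absent (z outside [8.5, 12]); the sphere at (16, 0.5) does not reach this height (|z−center|=18.700 > r=9.5); the cube at (-3, 5.5) is absent (z outside [2, 17]); Subtracting the remaining from the first: none of the subtracted shapes is present at this height, so the r=11 sphere is unchanged — area = 256.42 mm². So its area = 256.42 mm². Layer 57 (z = 11.4): the r=11 sphere slices to a regular 24-gon of circumradius 10.993 (√(r²−h²) with h=0.4 from center) (area = (24/2)·10.993²·sin(360°/24) = 375.31 mm²); the cube at (7.5, 11.5) is present — its section is the full 11×7.5 rectangle (area 82.50 mm²); the sphere at (16, 0.5) is absent (|z−center|=12.900 > r=9.5); the 13×27.5 cube at (-3, 5.5) contributes its full rectangle (area 357.50 mm²); After the difference (first − rest): starting from the r=11 sphere (375.31 mm²), the 11×7.5 cube at (7.5, 11.5) misses the remaining region (no effect); the 13×27.5 cube at (-3, 5.5) partially overlaps it — only the 52.24 mm² overlap (of its 357.50 mm²) is removed, clipping the outline — area = 323.07 mm². So its area = 323.07 mm². Layer 57 is larger (323.07 vs 256.42 mm²).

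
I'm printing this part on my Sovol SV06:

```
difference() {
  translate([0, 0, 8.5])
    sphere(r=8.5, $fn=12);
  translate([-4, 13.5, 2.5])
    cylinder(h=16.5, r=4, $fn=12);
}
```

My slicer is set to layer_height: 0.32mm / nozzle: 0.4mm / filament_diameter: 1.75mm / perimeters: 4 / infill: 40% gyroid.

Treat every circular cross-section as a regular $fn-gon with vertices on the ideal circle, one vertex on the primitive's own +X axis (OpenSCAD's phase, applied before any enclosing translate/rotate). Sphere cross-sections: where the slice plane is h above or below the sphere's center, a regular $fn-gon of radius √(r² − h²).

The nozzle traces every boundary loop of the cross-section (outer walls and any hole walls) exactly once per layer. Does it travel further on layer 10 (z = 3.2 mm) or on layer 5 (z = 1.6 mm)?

Layer 10 (z = 3.2): the r=8.5 sphere contributes a regular 12-gon of circumradius √(8.5²−5.3²) = 6.645 (perimeter = 2·12·6.645·sin(180°/12) = 41.28 mm); the r=4 cylinder at (-4, 13.5) gives a regular 12-gon of circumradius 4 (constant along its height) (perimeter = 2·12·4.000·sin(180°/12) = 24.85 mm); After the difference (first − rest): starting from the r=8.5 sphere, the r=4 cylinder at (-4, 13.5) misses the remaining region (no effect) — boundary = 41.28 mm. So its perimeter = 41.28 mm. Layer 5 (z = 1.6): the sphere: section is a regular 12-gon, circumradius = √(r²−h²) = √(8.5²−6.9²) = 4.964 (perimeter = 2·12·4.964·sin(180°/12) = 30.83 mm); the cylinder at (-4, 13.5) is not intersected at this z (z outside [2.5, 19]); Taking the first minus the rest: none of the subtracted shapes is present at this height, so the r=8.5 sphere is unchanged — boundary = 30.83 mm. So its perimeter = 30.83 mm. Layer 10 is larger (41.28 vs 30.83 mm).

layer 10 (z = 3.2 mm)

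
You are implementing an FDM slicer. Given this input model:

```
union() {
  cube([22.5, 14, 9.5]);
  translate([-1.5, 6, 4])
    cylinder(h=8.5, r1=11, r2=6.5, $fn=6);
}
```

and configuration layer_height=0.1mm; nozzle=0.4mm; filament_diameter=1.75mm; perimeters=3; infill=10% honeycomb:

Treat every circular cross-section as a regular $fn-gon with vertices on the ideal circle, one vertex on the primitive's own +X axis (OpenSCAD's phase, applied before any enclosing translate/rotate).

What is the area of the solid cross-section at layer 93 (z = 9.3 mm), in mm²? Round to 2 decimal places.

At z = 9.3 mm: the cube is present — its section is the full 22.5×14 rectangle (area 315.00 mm²); the cone at (-1.5, 6) (r1=11→r2=6.5) has section circumradius 8.194 here — a regular 6-gon (area = (6/2)·8.194²·sin(360°/6) = 174.44 mm²); Taking the union: the regions partially overlap — summed areas 489.44 mm² minus the doubly-counted overlap 62.74 mm² gives 426.71 mm² — area = 426.71 mm². Overall, the cross-section is a single solid region. Net area = 426.71 mm².

426.71 mm²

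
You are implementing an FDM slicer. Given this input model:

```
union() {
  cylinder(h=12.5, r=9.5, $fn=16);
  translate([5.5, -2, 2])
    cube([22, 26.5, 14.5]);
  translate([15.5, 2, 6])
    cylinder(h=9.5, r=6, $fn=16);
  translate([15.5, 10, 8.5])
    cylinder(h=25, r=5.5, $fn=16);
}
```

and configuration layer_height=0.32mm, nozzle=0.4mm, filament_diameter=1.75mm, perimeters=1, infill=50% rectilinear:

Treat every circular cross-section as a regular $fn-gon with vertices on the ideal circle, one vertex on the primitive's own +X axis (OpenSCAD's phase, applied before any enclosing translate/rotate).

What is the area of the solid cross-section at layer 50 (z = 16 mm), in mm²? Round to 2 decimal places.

At z = 16 mm: the cylinder is not intersected at this z (z outside [0, 12.5]); the 22×26.5 cube at (5.5, -2) contributes its full rectangle (area 583.00 mm²); the cylinder at (15.5, 2) is absent (z outside [6, 15.5]); the r=5.5 cylinder at (15.5, 10) gives a regular 16-gon of circumradius 5.5 (constant along its height) (area = (16/2)·5.500²·sin(360°/16) = 92.61 mm²); Combining (union): the r=5.5 cylinder at (15.5, 10) lies entirely inside the 22×26.5 cube at (5.5, -2), so the union is just the 22×26.5 cube at (5.5, -2) — area = 583.00 mm². Overall, the cross-section is a single solid region. Net area = 583.00 mm².

583.00 mm²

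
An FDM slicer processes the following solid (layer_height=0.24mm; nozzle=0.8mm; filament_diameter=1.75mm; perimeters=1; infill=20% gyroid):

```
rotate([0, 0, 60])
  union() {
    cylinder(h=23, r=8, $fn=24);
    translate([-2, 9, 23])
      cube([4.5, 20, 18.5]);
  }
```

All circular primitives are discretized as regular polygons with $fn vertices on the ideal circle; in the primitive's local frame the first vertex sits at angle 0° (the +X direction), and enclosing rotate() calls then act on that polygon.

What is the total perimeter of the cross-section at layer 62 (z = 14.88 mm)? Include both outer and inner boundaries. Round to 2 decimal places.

50.12 mm

At z = 14.88 mm: the r=8 cylinder gives a regular 24-gon of circumradius 8 (constant along its height) (perimeter = 2·24·8.000·sin(180°/24) = 50.12 mm); the cube at (-2, 9) does not reach this height (z outside [23, 41.5]); Combining (union): only the r=8 cylinder is present, so the union is just that shape — boundary = 50.12 mm; (rotated 60° about Z; rotation is an isometry so areas/perimeters/island counts are preserved). Overall, the cross-section is a single solid region. Total boundary length (outer) = 50.12 mm.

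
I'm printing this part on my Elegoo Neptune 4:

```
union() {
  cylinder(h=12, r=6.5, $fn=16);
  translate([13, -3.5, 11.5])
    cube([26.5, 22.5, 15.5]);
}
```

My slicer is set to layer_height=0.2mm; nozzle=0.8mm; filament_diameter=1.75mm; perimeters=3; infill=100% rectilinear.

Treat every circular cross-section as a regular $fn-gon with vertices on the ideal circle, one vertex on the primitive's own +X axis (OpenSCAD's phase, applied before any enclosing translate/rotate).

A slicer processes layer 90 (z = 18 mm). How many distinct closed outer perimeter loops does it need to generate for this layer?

At z = 18 mm: the cylinder does not reach this height (z outside [0, 12]); the cube at (13, -3.5) is present — its section is the full 26.5×22.5 rectangle; Combining (union): only the 26.5×22.5 cube at (13, -3.5) is present, so the union is just that shape — 1 connected region. The result has 1 disconnected region.

1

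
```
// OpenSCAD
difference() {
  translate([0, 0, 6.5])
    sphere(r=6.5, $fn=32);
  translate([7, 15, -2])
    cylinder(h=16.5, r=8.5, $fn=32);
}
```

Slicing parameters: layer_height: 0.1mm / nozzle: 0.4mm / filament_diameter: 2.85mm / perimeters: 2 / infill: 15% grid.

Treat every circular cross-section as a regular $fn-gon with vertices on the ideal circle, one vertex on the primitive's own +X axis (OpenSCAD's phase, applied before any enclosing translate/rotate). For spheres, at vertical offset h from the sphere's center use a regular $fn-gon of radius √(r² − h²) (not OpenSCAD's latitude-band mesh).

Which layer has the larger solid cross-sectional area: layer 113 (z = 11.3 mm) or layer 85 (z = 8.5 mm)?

Layer 113 (z = 11.3): the r=6.5 sphere slices to a regular 32-gon of circumradius 4.383 (√(r²−h²) with h=4.8 from center) (area = (32/2)·4.383²·sin(360°/32) = 59.96 mm²); the cylinder at (7, 15): section is a regular 32-gon, circumradius r=8.5 (area = (32/2)·8.500²·sin(360°/32) = 225.52 mm²); After the difference (first − rest): starting from the r=6.5 sphere (59.96 mm²), the r=8.5 cylinder at (7, 15) misses the remaining region (no effect) — area = 59.96 mm². So its area = 59.96 mm². Layer 85 (z = 8.5): the sphere: section is a regular 32-gon, circumradius = √(r²−h²) = √(6.5²−2²) = 6.185 (area = (32/2)·6.185²·sin(360°/32) = 119.40 mm²); the r=8.5 cylinder at (7, 15) contributes a regular 32-gon of circumradius 8.5 (area = (32/2)·8.500²·sin(360°/32) = 225.52 mm²); Taking the first minus the rest: starting from the r=6.5 sphere (119.40 mm²), the r=8.5 cylinder at (7, 15) misses the remaining region (no effect) — area = 119.40 mm². So its area = 119.40 mm². Layer 85 is larger (119.40 vs 59.96 mm²).

layer 85 (z = 8.5 mm)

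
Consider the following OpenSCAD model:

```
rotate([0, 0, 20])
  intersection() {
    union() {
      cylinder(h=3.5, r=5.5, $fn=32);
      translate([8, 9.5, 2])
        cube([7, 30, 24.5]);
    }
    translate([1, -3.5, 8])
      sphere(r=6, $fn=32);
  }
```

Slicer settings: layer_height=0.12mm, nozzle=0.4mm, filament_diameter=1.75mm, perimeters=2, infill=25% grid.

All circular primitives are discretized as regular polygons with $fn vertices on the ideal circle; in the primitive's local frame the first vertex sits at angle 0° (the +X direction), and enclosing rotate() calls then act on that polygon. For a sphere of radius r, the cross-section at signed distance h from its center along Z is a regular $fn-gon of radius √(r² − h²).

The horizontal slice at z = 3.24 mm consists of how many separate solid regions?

At z = 3.24 mm: the cylinder: section is a regular 32-gon, circumradius r=5.5; the 7×30 cube at (8, 9.5) contributes its full rectangle; Taking the union: the 2 present regions are separate (no shared area or edge), so areas and boundary lengths simply add and each stays a separate island — 2 connected regions; the r=6 sphere at (1, -3.5) slices to a regular 32-gon of circumradius 3.653 (√(r²−h²) with h=4.76 from center); Taking the intersection: the r=6 sphere at (1, -3.5) partially overlaps that combined region; clipping to the common part keeps 31.07 mm² — 1 connected region; (rotated 20° about Z; rotation is an isometry so areas/perimeters/island counts are preserved). The result has 1 disconnected region.

1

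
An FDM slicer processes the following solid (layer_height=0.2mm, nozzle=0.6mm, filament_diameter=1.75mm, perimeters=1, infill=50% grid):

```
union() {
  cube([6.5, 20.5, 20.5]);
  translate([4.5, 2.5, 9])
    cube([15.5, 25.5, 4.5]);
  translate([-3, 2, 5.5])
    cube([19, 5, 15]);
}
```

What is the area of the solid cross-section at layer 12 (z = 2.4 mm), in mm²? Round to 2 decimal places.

133.25 mm²

At z = 2.4 mm: the cube is present — its section is the full 6.5×20.5 rectangle (area 133.25 mm²); the cube at (4.5, 2.5) is absent (z outside [9, 13.5]); the cube at (-3, 2) does not reach this height (z outside [5.5, 20.5]); Combining (union): only the 6.5×20.5 cube is present, so the union is just that shape — area = 133.25 mm². Overall, the cross-section is a single solid region. Net area = 133.25 mm².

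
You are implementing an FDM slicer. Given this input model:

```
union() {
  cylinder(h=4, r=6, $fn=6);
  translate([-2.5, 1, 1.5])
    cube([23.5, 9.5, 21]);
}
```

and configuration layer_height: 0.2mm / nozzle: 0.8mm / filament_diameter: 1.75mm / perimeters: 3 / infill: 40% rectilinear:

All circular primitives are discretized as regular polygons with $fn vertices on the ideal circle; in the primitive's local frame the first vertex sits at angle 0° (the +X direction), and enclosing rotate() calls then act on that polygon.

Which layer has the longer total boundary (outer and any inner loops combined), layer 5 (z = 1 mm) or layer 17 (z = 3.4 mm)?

layer 17 (z = 3.4 mm)

Layer 5 (z = 1): the cylinder: section is a regular 6-gon, circumradius r=6 (perimeter = 2·6·6.000·sin(180°/6) = 36.00 mm); the cube at (-2.5, 1) does not reach this height (z outside [1.5, 22.5]); Combining (union): only the r=6 cylinder is present, so the union is just that shape — boundary = 36.00 mm. So its perimeter = 36.00 mm. Layer 17 (z = 3.4): the r=6 cylinder contributes a regular 6-gon of circumradius 6 (perimeter = 2·6·6.000·sin(180°/6) = 36.00 mm); the cube at (-2.5, 1) is present — its section is the full 23.5×9.5 rectangle (perimeter 66.00 mm); Taking the union: the regions partially overlap (shared area 28.16 mm²), so the edge portions inside another operand are dropped and the merged outline is re-measured after clipping — boundary = 79.54 mm. So its perimeter = 79.54 mm. Layer 17 is larger (79.54 vs 36.00 mm).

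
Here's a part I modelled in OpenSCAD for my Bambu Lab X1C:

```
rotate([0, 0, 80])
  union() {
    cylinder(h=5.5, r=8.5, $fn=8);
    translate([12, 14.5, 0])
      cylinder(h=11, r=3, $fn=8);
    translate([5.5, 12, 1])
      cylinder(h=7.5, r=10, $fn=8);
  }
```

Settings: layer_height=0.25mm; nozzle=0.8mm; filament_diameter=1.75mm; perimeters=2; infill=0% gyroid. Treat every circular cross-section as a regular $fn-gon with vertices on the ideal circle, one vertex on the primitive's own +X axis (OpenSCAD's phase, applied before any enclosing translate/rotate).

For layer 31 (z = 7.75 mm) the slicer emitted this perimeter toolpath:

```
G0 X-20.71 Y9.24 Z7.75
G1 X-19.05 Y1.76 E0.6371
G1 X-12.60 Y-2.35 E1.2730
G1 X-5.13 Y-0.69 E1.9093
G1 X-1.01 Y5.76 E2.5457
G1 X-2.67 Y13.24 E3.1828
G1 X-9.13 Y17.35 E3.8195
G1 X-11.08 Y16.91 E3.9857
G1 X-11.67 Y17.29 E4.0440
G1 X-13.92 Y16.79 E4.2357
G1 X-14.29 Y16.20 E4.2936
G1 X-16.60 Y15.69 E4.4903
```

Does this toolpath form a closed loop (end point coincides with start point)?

no

Start point (G0): (-20.71, 9.24). End point (last G1): the path does not return to the start — open.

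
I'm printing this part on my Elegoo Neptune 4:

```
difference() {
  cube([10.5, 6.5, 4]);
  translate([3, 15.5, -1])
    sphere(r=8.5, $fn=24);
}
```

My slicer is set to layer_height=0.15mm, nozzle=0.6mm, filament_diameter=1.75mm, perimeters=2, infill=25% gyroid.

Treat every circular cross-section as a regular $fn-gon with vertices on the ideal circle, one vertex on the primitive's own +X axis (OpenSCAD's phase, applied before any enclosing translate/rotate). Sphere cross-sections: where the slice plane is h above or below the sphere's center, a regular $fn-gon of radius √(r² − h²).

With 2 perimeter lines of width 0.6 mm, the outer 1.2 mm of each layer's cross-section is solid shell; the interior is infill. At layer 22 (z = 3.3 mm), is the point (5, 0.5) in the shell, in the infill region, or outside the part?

shell

At z = 3.3 mm: the cube is present — its section is the full 10.5×6.5 rectangle; the r=8.5 sphere at (3, 15.5) contributes a regular 24-gon of circumradius √(8.5²−4.3²) = 7.332; Subtracting the remaining from the first: starting from the 10.5×6.5 cube, the r=8.5 sphere at (3, 15.5) misses the remaining region (no effect) — 1 connected region. Overall, the cross-section is a single solid region. The nearest boundary edge runs (10.50, 0.00)→(0.00, 0.00); distance from the point to it = 0.50 mm. The point is inside the cross-section, 0.50 mm from the nearest boundary — within the 1.2 mm shell band (2 × 0.6).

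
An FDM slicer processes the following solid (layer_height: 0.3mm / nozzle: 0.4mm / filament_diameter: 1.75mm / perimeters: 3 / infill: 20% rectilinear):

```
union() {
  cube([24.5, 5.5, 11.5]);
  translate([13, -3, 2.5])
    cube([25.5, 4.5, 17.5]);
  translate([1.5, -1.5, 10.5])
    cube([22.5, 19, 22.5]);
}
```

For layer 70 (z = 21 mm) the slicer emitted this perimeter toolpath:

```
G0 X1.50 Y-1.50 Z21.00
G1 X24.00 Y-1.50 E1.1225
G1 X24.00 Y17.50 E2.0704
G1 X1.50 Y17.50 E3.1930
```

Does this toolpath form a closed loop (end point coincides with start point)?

Start point (G0): (1.50, -1.50). End point (last G1): the path does not return to the start — open.

no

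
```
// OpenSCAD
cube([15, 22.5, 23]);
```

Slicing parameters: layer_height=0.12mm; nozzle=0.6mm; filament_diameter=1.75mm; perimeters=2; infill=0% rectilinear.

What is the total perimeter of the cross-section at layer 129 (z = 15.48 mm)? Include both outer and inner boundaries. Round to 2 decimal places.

75.00 mm

At z = 15.48 mm: the 15×22.5 cube contributes its full rectangle (perimeter 75.00 mm). Overall, the cross-section is a single solid region. Total boundary length (outer) = 75.00 mm.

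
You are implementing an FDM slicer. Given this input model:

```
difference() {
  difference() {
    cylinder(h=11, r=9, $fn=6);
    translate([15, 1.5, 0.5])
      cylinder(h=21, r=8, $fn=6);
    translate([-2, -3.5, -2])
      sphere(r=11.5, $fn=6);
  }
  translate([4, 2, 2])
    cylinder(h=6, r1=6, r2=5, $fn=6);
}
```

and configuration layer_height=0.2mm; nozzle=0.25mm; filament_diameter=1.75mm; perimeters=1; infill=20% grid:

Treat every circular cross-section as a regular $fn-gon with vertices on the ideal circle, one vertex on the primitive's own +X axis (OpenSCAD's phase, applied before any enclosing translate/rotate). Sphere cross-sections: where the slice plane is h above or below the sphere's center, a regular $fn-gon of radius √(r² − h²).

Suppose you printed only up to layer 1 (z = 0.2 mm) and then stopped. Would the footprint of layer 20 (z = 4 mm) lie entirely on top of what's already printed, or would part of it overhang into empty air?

part overhangs

Compare the two slices. At z = 0.2: the cylinder: section is a regular 6-gon, circumradius r=9 (area = (6/2)·9.000²·sin(360°/6) = 210.44 mm²); the cylinder at (15, 1.5) is not intersected at this z (z outside [0.5, 21.5]); the r=11.5 sphere at (-2, -3.5) slices to a regular 6-gon of circumradius 11.288 (√(r²−h²) with h=2.2 from center) (area = (6/2)·11.288²·sin(360°/6) = 331.02 mm²); Subtracting the remaining from the first: starting from the r=9 cylinder (210.44 mm²), the r=11.5 sphere at (-2, -3.5) partially overlaps it — only the 183.27 mm² overlap (of its 331.02 mm²) is removed, clipping the outline — area = 27.18 mm²; the cone at (4, 2) is absent (z outside [2, 8]); Subtracting the remaining from the first: none of the subtracted shapes is present at this height, so that combined region is unchanged — area = 27.18 mm². At z = 4: the cylinder: section is a regular 6-gon, circumradius r=9 (area = (6/2)·9.000²·sin(360°/6) = 210.44 mm²); the r=8 cylinder at (15, 1.5) contributes a regular 6-gon of circumradius 8 (area = (6/2)·8.000²·sin(360°/6) = 166.28 mm²); the r=11.5 sphere at (-2, -3.5) slices to a regular 6-gon of circumradius 9.811 (√(r²−h²) with h=6 from center) (area = (6/2)·9.811²·sin(360°/6) = 250.06 mm²); After the difference (first − rest): starting from the r=9 cylinder (210.44 mm²), the r=8 cylinder at (15, 1.5) partially overlaps it — only the 2.81 mm² overlap (of its 166.28 mm²) is removed, clipping the outline; the r=11.5 sphere at (-2, -3.5) partially overlaps it — only the 160.24 mm² overlap (of its 250.06 mm²) is removed, clipping the outline — area = 47.39 mm²; the cone at (4, 2): at t=0.333 of its height the radius interpolates to r₁+(r₂−r₁)t = 5.667, giving a regular 6-gon of that circumradius (area = (6/2)·5.667²·sin(360°/6) = 83.43 mm²); Taking the first minus the rest: starting from the result so far (47.39 mm²), the cone at (4, 2) partially overlaps it — only the 26.27 mm² overlap (of its 83.43 mm²) is removed, clipping the outline — area = 21.12 mm². Checking containment: at z = 4 the cross-section extends beyond the z = 0.2 cross-section by about 8.53 mm².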